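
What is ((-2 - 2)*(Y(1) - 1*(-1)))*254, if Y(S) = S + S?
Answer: -3048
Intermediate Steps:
Y(S) = 2*S
((-2 - 2)*(Y(1) - 1*(-1)))*254 = ((-2 - 2)*(2*1 - 1*(-1)))*254 = -4*(2 + 1)*254 = -4*3*254 = -12*254 = -3048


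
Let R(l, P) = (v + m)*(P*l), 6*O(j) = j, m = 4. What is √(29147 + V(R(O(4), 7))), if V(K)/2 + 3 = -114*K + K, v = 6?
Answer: √167349/3 ≈ 136.36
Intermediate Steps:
O(j) = j/6
R(l, P) = 10*P*l (R(l, P) = (6 + 4)*(P*l) = 10*(P*l) = 10*P*l)
V(K) = -6 - 226*K (V(K) = -6 + 2*(-114*K + K) = -6 + 2*(-113*K) = -6 - 226*K)
√(29147 + V(R(O(4), 7))) = √(29147 + (-6 - 2260*7*(⅙)*4)) = √(29147 + (-6 - 2260*7*2/3)) = √(29147 + (-6 - 226*140/3)) = √(29147 + (-6 - 31640/3)) = √(29147 - 31658/3) = √(55783/3) = √167349/3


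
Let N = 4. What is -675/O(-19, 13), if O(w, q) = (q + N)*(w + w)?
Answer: 675/646 ≈ 1.0449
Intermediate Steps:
O(w, q) = 2*w*(4 + q) (O(w, q) = (q + 4)*(w + w) = (4 + q)*(2*w) = 2*w*(4 + q))
-675/O(-19, 13) = -675*(-1/(38*(4 + 13))) = -675/(2*(-19)*17) = -675/(-646) = -675*(-1/646) = 675/646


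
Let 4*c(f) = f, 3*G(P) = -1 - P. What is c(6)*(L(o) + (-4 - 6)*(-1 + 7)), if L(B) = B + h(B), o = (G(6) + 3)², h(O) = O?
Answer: -266/3 ≈ -88.667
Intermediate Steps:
G(P) = -⅓ - P/3 (G(P) = (-1 - P)/3 = -⅓ - P/3)
c(f) = f/4
o = 4/9 (o = ((-⅓ - ⅓*6) + 3)² = ((-⅓ - 2) + 3)² = (-7/3 + 3)² = (⅔)² = 4/9 ≈ 0.44444)
L(B) = 2*B (L(B) = B + B = 2*B)
c(6)*(L(o) + (-4 - 6)*(-1 + 7)) = ((¼)*6)*(2*(4/9) + (-4 - 6)*(-1 + 7)) = 3*(8/9 - 10*6)/2 = 3*(8/9 - 60)/2 = (3/2)*(-532/9) = -266/3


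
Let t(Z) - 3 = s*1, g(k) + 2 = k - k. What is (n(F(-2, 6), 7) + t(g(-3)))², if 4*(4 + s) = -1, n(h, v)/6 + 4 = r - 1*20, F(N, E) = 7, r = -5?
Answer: 491401/16 ≈ 30713.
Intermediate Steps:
n(h, v) = -174 (n(h, v) = -24 + 6*(-5 - 1*20) = -24 + 6*(-5 - 20) = -24 + 6*(-25) = -24 - 150 = -174)
s = -17/4 (s = -4 + (¼)*(-1) = -4 - ¼ = -17/4 ≈ -4.2500)
g(k) = -2 (g(k) = -2 + (k - k) = -2 + 0 = -2)
t(Z) = -5/4 (t(Z) = 3 - 17/4*1 = 3 - 17/4 = -5/4)
(n(F(-2, 6), 7) + t(g(-3)))² = (-174 - 5/4)² = (-701/4)² = 491401/16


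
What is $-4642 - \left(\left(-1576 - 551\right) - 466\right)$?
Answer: $-2049$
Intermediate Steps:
$-4642 - \left(\left(-1576 - 551\right) - 466\right) = -4642 - \left(-2127 - 466\right) = -4642 - -2593 = -4642 + 2593 = -2049$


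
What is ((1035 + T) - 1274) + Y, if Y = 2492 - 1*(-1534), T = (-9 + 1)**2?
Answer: 3851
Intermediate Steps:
T = 64 (T = (-8)**2 = 64)
Y = 4026 (Y = 2492 + 1534 = 4026)
((1035 + T) - 1274) + Y = ((1035 + 64) - 1274) + 4026 = (1099 - 1274) + 4026 = -175 + 4026 = 3851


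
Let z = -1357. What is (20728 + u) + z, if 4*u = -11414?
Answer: 33035/2 ≈ 16518.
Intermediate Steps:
u = -5707/2 (u = (1/4)*(-11414) = -5707/2 ≈ -2853.5)
(20728 + u) + z = (20728 - 5707/2) - 1357 = 35749/2 - 1357 = 33035/2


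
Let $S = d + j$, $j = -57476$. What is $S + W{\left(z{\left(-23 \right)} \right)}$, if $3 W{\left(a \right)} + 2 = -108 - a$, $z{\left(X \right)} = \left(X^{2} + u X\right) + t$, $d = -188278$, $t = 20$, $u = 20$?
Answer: $- \frac{737461}{3} \approx -2.4582 \cdot 10^{5}$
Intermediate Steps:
$z{\left(X \right)} = 20 + X^{2} + 20 X$ ($z{\left(X \right)} = \left(X^{2} + 20 X\right) + 20 = 20 + X^{2} + 20 X$)
$S = -245754$ ($S = -188278 - 57476 = -245754$)
$W{\left(a \right)} = - \frac{110}{3} - \frac{a}{3}$ ($W{\left(a \right)} = - \frac{2}{3} + \frac{-108 - a}{3} = - \frac{2}{3} - \left(36 + \frac{a}{3}\right) = - \frac{110}{3} - \frac{a}{3}$)
$S + W{\left(z{\left(-23 \right)} \right)} = -245754 - \left(\frac{110}{3} + \frac{20 + \left(-23\right)^{2} + 20 \left(-23\right)}{3}\right) = -245754 - \left(\frac{110}{3} + \frac{20 + 529 - 460}{3}\right) = -245754 - \frac{199}{3} = - \frac{737461}{3}$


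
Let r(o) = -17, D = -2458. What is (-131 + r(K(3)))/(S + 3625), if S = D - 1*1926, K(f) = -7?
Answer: 148/759 ≈ 0.19499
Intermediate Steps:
S = -4384 (S = -2458 - 1*1926 = -2458 - 1926 = -4384)
(-131 + r(K(3)))/(S + 3625) = (-131 - 17)/(-4384 + 3625) = -148/(-759) = -148*(-1/759) = 148/759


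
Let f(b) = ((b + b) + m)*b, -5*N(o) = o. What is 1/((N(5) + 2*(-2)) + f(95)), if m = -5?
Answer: 1/17570 ≈ 5.6915e-5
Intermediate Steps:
N(o) = -o/5
f(b) = b*(-5 + 2*b) (f(b) = ((b + b) - 5)*b = (2*b - 5)*b = (-5 + 2*b)*b = b*(-5 + 2*b))
1/((N(5) + 2*(-2)) + f(95)) = 1/((-⅕*5 + 2*(-2)) + 95*(-5 + 2*95)) = 1/((-1 - 4) + 95*(-5 + 190)) = 1/(-5 + 95*185) = 1/(-5 + 17575) = 1/17570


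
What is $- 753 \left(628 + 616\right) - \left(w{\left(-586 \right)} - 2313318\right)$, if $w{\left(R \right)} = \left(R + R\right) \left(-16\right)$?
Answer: $1357834$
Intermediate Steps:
$w{\left(R \right)} = - 32 R$ ($w{\left(R \right)} = 2 R \left(-16\right) = - 32 R$)
$- 753 \left(628 + 616\right) - \left(w{\left(-586 \right)} - 2313318\right) = - 753 \left(628 + 616\right) - \left(\left(-32\right) \left(-586\right) - 2313318\right) = \left(-753\right) 1244 - \left(18752 - 2313318\right) = -936732 - -2294566 = -936732 + 2294566 = 1357834$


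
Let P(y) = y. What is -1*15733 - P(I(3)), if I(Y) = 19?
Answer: -15752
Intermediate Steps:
-1*15733 - P(I(3)) = -1*15733 - 1*19 = -15733 - 19 = -15752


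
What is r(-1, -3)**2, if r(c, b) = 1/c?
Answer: 1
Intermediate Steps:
r(-1, -3)**2 = (1/(-1))**2 = (-1)**2 = 1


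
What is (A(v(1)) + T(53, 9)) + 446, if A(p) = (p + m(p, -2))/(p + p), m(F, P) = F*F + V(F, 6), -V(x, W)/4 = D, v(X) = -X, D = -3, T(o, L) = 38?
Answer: 478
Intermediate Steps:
V(x, W) = 12 (V(x, W) = -4*(-3) = 12)
m(F, P) = 12 + F² (m(F, P) = F*F + 12 = F² + 12 = 12 + F²)
A(p) = (12 + p + p²)/(2*p) (A(p) = (p + (12 + p²))/(p + p) = (12 + p + p²)/((2*p)) = (12 + p + p²)*(1/(2*p)) = (12 + p + p²)/(2*p))
(A(v(1)) + T(53, 9)) + 446 = ((12 - 1*1 + (-1*1)²)/(2*((-1*1))) + 38) + 446 = ((½)*(12 - 1 + (-1)²)/(-1) + 38) + 446 = ((½)*(-1)*(12 - 1 + 1) + 38) + 446 = ((½)*(-1)*12 + 38) + 446 = (-6 + 38) + 446 = 32 + 446 = 478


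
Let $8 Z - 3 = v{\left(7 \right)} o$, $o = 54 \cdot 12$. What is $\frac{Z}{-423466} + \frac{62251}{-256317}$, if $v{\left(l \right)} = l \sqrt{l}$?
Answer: $- \frac{210890224679}{868332277776} - \frac{567 \sqrt{7}}{423466} \approx -0.24641$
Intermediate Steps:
$v{\left(l \right)} = l^{\frac{3}{2}}$
$o = 648$
$Z = \frac{3}{8} + 567 \sqrt{7}$ ($Z = \frac{3}{8} + \frac{7^{\frac{3}{2}} \cdot 648}{8} = \frac{3}{8} + \frac{7 \sqrt{7} \cdot 648}{8} = \frac{3}{8} + \frac{4536 \sqrt{7}}{8} = \frac{3}{8} + 567 \sqrt{7} \approx 1500.5$)
$\frac{Z}{-423466} + \frac{62251}{-256317} = \frac{\frac{3}{8} + 567 \sqrt{7}}{-423466} + \frac{62251}{-256317} = \left(\frac{3}{8} + 567 \sqrt{7}\right) \left(- \frac{1}{423466}\right) + 62251 \left(- \frac{1}{256317}\right) = \left(- \frac{3}{3387728} - \frac{567 \sqrt{7}}{423466}\right) - \frac{62251}{256317} = - \frac{210890224679}{868332277776} - \frac{567 \sqrt{7}}{423466}$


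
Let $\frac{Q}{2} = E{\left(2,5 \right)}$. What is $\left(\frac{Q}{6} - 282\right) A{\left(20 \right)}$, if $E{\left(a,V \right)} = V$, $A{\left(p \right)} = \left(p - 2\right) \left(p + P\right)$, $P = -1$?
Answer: $-95874$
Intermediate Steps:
$A{\left(p \right)} = \left(-1 + p\right) \left(-2 + p\right)$ ($A{\left(p \right)} = \left(p - 2\right) \left(p - 1\right) = \left(-2 + p\right) \left(-1 + p\right) = \left(-1 + p\right) \left(-2 + p\right)$)
$Q = 10$ ($Q = 2 \cdot 5 = 10$)
$\left(\frac{Q}{6} - 282\right) A{\left(20 \right)} = \left(\frac{10}{6} - 282\right) \left(2 + 20^{2} - 60\right) = \left(10 \cdot \frac{1}{6} - 282\right) \left(2 + 400 - 60\right) = \left(\frac{5}{3} - 282\right) 342 = \left(- \frac{841}{3}\right) 342 = -95874$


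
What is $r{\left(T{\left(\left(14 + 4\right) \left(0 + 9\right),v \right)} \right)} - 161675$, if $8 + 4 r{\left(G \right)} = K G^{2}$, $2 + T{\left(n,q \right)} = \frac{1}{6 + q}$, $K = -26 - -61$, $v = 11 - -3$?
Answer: $- \frac{51725993}{320} \approx -1.6164 \cdot 10^{5}$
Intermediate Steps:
$v = 14$ ($v = 11 + 3 = 14$)
$K = 35$ ($K = -26 + 61 = 35$)
$T{\left(n,q \right)} = -2 + \frac{1}{6 + q}$
$r{\left(G \right)} = -2 + \frac{35 G^{2}}{4}$
$r{\left(T{\left(\left(14 + 4\right) \left(0 + 9\right),v \right)} \right)} - 161675 = \left(-2 + \frac{35 \left(\frac{-11 - 28}{6 + 14}\right)^{2}}{4}\right) - 161675 = \left(-2 + \frac{35 \left(\frac{-11 - 28}{20}\right)^{2}}{4}\right) - 161675 = \left(-2 + \frac{35 \left(\frac{1}{20} \left(-39\right)\right)^{2}}{4}\right) - 161675 = \left(-2 + \frac{35 \left(- \frac{39}{20}\right)^{2}}{4}\right) - 161675 = \left(-2 + \frac{35}{4} \cdot \frac{1521}{400}\right) - 161675 = \left(-2 + \frac{10647}{320}\right) - 161675 = \frac{10007}{320} - 161675 = - \frac{51725993}{320}$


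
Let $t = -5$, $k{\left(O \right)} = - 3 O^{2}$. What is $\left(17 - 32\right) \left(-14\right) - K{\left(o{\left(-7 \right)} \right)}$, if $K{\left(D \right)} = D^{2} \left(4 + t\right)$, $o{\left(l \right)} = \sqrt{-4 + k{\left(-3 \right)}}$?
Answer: $179$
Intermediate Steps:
$o{\left(l \right)} = i \sqrt{31}$ ($o{\left(l \right)} = \sqrt{-4 - 3 \left(-3\right)^{2}} = \sqrt{-4 - 27} = \sqrt{-31} = i \sqrt{31}$)
$K{\left(D \right)} = - D^{2}$ ($K{\left(D \right)} = D^{2} \left(4 - 5\right) = D^{2} \left(-1\right) = - D^{2}$)
$\left(17 - 32\right) \left(-14\right) - K{\left(o{\left(-7 \right)} \right)} = \left(17 - 32\right) \left(-14\right) - - \left(i \sqrt{31}\right)^{2} = \left(-15\right) \left(-14\right) - \left(-1\right) \left(-31\right) = 210 - 31 = 179$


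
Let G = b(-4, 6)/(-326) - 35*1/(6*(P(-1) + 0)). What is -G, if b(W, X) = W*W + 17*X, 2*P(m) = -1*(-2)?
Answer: 6059/978 ≈ 6.1953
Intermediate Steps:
P(m) = 1 (P(m) = (-1*(-2))/2 = (1/2)*2 = 1)
b(W, X) = W**2 + 17*X
G = -6059/978 (G = ((-4)**2 + 17*6)/(-326) - 35*1/(6*(1 + 0)) = (16 + 102)*(-1/326) - 35/(1*6) = 118*(-1/326) - 35/6 = -59/163 - 35*1/6 = -59/163 - 35/6 = -6059/978 ≈ -6.1953)
-G = -1*(-6059/978) = 6059/978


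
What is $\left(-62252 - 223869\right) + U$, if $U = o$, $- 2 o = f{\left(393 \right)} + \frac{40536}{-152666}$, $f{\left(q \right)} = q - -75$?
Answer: $- \frac{21858326081}{76333} \approx -2.8636 \cdot 10^{5}$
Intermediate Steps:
$f{\left(q \right)} = 75 + q$ ($f{\left(q \right)} = q + 75 = 75 + q$)
$o = - \frac{17851788}{76333}$ ($o = - \frac{\left(75 + 393\right) + \frac{40536}{-152666}}{2} = - \frac{468 + 40536 \left(- \frac{1}{152666}\right)}{2} = - \frac{468 - \frac{20268}{76333}}{2} = \left(- \frac{1}{2}\right) \frac{35703576}{76333} = - \frac{17851788}{76333} \approx -233.87$)
$U = - \frac{17851788}{76333} \approx -233.87$
$\left(-62252 - 223869\right) + U = \left(-62252 - 223869\right) - \frac{17851788}{76333} = -286121 - \frac{17851788}{76333} = - \frac{21858326081}{76333}$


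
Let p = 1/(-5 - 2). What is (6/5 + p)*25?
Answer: 185/7 ≈ 26.429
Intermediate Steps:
p = -⅐ (p = 1/(-7) = -⅐ ≈ -0.14286)
(6/5 + p)*25 = (6/5 - ⅐)*25 = (37/35)*25 = 185/7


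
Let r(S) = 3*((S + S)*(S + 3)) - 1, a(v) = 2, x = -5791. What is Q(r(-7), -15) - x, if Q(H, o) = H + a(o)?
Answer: 5960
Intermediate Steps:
r(S) = -1 + 6*S*(3 + S) (r(S) = 3*((2*S)*(3 + S)) - 1 = 3*(2*S*(3 + S)) - 1 = 6*S*(3 + S) - 1 = -1 + 6*S*(3 + S))
Q(H, o) = 2 + H (Q(H, o) = H + 2 = 2 + H)
Q(r(-7), -15) - x = (2 + (-1 + 6*(-7)² + 18*(-7))) - 1*(-5791) = (2 + (-1 + 6*49 - 126)) + 5791 = (2 + (-1 + 294 - 126)) + 5791 = (2 + 167) + 5791 = 169 + 5791 = 5960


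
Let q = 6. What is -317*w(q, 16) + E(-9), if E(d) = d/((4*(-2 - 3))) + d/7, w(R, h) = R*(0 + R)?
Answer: -1597797/140 ≈ -11413.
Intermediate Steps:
w(R, h) = R² (w(R, h) = R*R = R²)
E(d) = 13*d/140 (E(d) = d/((4*(-5))) + d*(⅐) = d/(-20) + d/7 = d*(-1/20) + d/7 = -d/20 + d/7 = 13*d/140)
-317*w(q, 16) + E(-9) = -317*6² + (13/140)*(-9) = -317*36 - 117/140 = -11412 - 117/140 = -1597797/140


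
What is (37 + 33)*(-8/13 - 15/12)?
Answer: -3395/26 ≈ -130.58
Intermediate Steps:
(37 + 33)*(-8/13 - 15/12) = 70*(-8*1/13 - 15*1/12) = 70*(-8/13 - 5/4) = 70*(-97/52) = -3395/26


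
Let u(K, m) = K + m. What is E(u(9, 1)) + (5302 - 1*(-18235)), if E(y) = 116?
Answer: 23653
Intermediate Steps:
E(u(9, 1)) + (5302 - 1*(-18235)) = 116 + (5302 - 1*(-18235)) = 116 + (5302 + 18235) = 116 + 23537 = 23653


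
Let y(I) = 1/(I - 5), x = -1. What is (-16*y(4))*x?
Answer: -16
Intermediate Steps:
y(I) = 1/(-5 + I)
(-16*y(4))*x = -16/(-5 + 4)*(-1) = -16/(-1)*(-1) = -16*(-1)*(-1) = 16*(-1) = -16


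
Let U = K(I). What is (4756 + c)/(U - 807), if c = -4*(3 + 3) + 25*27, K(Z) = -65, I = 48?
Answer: -5407/872 ≈ -6.2007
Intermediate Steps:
U = -65
c = 651 (c = -4*6 + 675 = -24 + 675 = 651)
(4756 + c)/(U - 807) = (4756 + 651)/(-65 - 807) = 5407/(-872) = 5407*(-1/872) = -5407/872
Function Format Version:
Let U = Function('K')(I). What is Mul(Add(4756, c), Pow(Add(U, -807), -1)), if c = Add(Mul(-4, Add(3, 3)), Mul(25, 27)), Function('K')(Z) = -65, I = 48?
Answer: Rational(-5407, 872) ≈ -6.2007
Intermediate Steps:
U = -65
c = 651 (c = Add(Mul(-4, 6), 675) = Add(-24, 675) = 651)
Mul(Add(4756, c), Pow(Add(U, -807), -1)) = Mul(Add(4756, 651), Pow(Add(-65, -807), -1)) = Mul(5407, Pow(-872, -1)) = Mul(5407, Rational(-1, 872)) = Rational(-5407, 872)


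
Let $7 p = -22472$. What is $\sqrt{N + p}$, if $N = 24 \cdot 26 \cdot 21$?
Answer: $\frac{2 \sqrt{121198}}{7} \approx 99.467$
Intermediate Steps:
$p = - \frac{22472}{7}$ ($p = \frac{1}{7} \left(-22472\right) = - \frac{22472}{7} \approx -3210.3$)
$N = 13104$ ($N = 624 \cdot 21 = 13104$)
$\sqrt{N + p} = \sqrt{13104 - \frac{22472}{7}} = \sqrt{\frac{69256}{7}} = \frac{2 \sqrt{121198}}{7}$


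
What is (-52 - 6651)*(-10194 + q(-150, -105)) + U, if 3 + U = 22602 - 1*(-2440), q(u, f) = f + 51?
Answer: 68717383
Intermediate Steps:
q(u, f) = 51 + f
U = 25039 (U = -3 + (22602 - 1*(-2440)) = -3 + (22602 + 2440) = -3 + 25042 = 25039)
(-52 - 6651)*(-10194 + q(-150, -105)) + U = (-52 - 6651)*(-10194 + (51 - 105)) + 25039 = -6703*(-10194 - 54) + 25039 = -6703*(-10248) + 25039 = 68692344 + 25039 = 68717383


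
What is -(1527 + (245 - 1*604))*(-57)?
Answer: 66576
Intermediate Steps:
-(1527 + (245 - 1*604))*(-57) = -(1527 + (245 - 604))*(-57) = -(1527 - 359)*(-57) = -1168*(-57) = -1*(-66576) = 66576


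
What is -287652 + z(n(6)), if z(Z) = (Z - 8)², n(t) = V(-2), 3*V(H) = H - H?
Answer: -287588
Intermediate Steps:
V(H) = 0 (V(H) = (H - H)/3 = (⅓)*0 = 0)
n(t) = 0
z(Z) = (-8 + Z)²
-287652 + z(n(6)) = -287652 + (-8 + 0)² = -287652 + (-8)² = -287652 + 64 = -287588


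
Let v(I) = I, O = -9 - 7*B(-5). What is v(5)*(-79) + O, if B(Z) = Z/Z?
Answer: -411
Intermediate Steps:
B(Z) = 1
O = -16 (O = -9 - 7*1 = -9 - 7 = -16)
v(5)*(-79) + O = 5*(-79) - 16 = -395 - 16 = -411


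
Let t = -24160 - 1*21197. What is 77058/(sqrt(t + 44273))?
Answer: -38529*I*sqrt(271)/271 ≈ -2340.5*I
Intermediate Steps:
t = -45357 (t = -24160 - 21197 = -45357)
77058/(sqrt(t + 44273)) = 77058/(sqrt(-45357 + 44273)) = 77058/(sqrt(-1084)) = 77058/((2*I*sqrt(271))) = 77058*(-I*sqrt(271)/542) = -38529*I*sqrt(271)/271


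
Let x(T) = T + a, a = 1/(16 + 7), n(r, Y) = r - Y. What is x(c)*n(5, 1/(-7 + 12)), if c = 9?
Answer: 4992/115 ≈ 43.409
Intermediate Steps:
a = 1/23 ≈ 0.043478
x(T) = 1/23 + T (x(T) = T + 1/23 = 1/23 + T)
x(c)*n(5, 1/(-7 + 12)) = (1/23 + 9)*(5 - 1/(-7 + 12)) = 208*(5 - 1/5)/23 = 208*(5 - 1*⅕)/23 = 208*(5 - ⅕)/23 = (208/23)*(24/5) = 4992/115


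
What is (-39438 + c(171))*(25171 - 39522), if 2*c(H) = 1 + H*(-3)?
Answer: 569648594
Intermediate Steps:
c(H) = ½ - 3*H/2 (c(H) = (1 + H*(-3))/2 = (1 - 3*H)/2 = ½ - 3*H/2)
(-39438 + c(171))*(25171 - 39522) = (-39438 + (½ - 3/2*171))*(25171 - 39522) = (-39438 + (½ - 513/2))*(-14351) = (-39438 - 256)*(-14351) = -39694*(-14351) = 569648594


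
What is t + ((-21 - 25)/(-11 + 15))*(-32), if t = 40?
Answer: 408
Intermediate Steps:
t + ((-21 - 25)/(-11 + 15))*(-32) = 40 + ((-21 - 25)/(-11 + 15))*(-32) = 40 - 46/4*(-32) = 40 - 46*¼*(-32) = 40 - 23/2*(-32) = 40 + 368 = 408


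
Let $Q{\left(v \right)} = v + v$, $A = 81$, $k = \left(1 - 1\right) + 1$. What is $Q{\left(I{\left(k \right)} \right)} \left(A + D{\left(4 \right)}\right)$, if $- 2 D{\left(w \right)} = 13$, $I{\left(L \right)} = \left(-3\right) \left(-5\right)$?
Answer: $2235$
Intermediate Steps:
$k = 1$ ($k = 0 + 1 = 1$)
$I{\left(L \right)} = 15$
$D{\left(w \right)} = - \frac{13}{2}$ ($D{\left(w \right)} = \left(- \frac{1}{2}\right) 13 = - \frac{13}{2}$)
$Q{\left(v \right)} = 2 v$
$Q{\left(I{\left(k \right)} \right)} \left(A + D{\left(4 \right)}\right) = 2 \cdot 15 \left(81 - \frac{13}{2}\right) = 30 \cdot \frac{149}{2} = 2235$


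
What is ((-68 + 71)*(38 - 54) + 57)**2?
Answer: 81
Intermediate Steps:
((-68 + 71)*(38 - 54) + 57)**2 = (3*(-16) + 57)**2 = (-48 + 57)**2 = 9**2 = 81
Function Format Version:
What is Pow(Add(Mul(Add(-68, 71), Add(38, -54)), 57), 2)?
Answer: 81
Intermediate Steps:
Pow(Add(Mul(Add(-68, 71), Add(38, -54)), 57), 2) = Pow(Add(Mul(3, -16), 57), 2) = Pow(Add(-48, 57), 2) = Pow(9, 2) = 81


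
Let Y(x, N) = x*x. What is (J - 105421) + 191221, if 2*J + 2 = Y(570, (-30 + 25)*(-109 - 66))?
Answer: 248249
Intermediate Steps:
Y(x, N) = x²
J = 162449 (J = -1 + (½)*570² = -1 + (½)*324900 = -1 + 162450 = 162449)
(J - 105421) + 191221 = (162449 - 105421) + 191221 = 57028 + 191221 = 248249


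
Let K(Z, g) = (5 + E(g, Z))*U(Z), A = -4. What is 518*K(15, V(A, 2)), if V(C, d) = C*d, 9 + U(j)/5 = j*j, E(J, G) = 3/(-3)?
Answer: 2237760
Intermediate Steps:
E(J, G) = -1 (E(J, G) = 3*(-⅓) = -1)
U(j) = -45 + 5*j² (U(j) = -45 + 5*(j*j) = -45 + 5*j²)
K(Z, g) = -180 + 20*Z² (K(Z, g) = (5 - 1)*(-45 + 5*Z²) = 4*(-45 + 5*Z²) = -180 + 20*Z²)
518*K(15, V(A, 2)) = 518*(-180 + 20*15²) = 518*(-180 + 20*225) = 518*(-180 + 4500) = 518*4320 = 2237760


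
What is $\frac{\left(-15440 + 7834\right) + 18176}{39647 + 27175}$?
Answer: $\frac{755}{4773} \approx 0.15818$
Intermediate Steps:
$\frac{\left(-15440 + 7834\right) + 18176}{39647 + 27175} = \frac{-7606 + 18176}{66822} = 10570 \cdot \frac{1}{66822} = \frac{755}{4773}$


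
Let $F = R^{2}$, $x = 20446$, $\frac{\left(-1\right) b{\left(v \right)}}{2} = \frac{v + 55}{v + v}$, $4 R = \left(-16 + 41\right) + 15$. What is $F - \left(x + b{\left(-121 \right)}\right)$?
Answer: $- \frac{223800}{11} \approx -20345.0$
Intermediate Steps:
$R = 10$ ($R = \frac{\left(-16 + 41\right) + 15}{4} = \frac{25 + 15}{4} = \frac{1}{4} \cdot 40 = 10$)
$b{\left(v \right)} = - \frac{55 + v}{v}$ ($b{\left(v \right)} = - 2 \frac{v + 55}{v + v} = - 2 \frac{55 + v}{2 v} = - \frac{55 + v}{v}$)
$F = 100$ ($F = 10^{2} = 100$)
$F - \left(x + b{\left(-121 \right)}\right) = 100 - \left(20446 + \frac{-55 - -121}{-121}\right) = 100 - \left(20446 - \frac{-55 + 121}{121}\right) = 100 - \left(20446 - \frac{6}{11}\right) = 100 - \frac{224900}{11} = - \frac{223800}{11}$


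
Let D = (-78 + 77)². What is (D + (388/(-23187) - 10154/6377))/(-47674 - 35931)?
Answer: 18010315/2472425566779 ≈ 7.2845e-6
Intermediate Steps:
D = 1 (D = (-1)² = 1)
(D + (388/(-23187) - 10154/6377))/(-47674 - 35931) = (1 + (388/(-23187) - 10154/6377))/(-47674 - 35931) = (1 + (388*(-1/23187) - 10154*1/6377))/(-83605) = (1 + (-388/23187 - 10154/6377))*(-1/83605) = (1 - 237915074/147863499)*(-1/83605) = -90051575/147863499*(-1/83605) = 18010315/2472425566779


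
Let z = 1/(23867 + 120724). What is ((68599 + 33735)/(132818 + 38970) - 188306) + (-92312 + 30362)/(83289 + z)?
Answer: -1947853261174915809/10344076817812 ≈ -1.8831e+5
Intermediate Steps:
z = 1/144591 ≈ 6.9161e-6
((68599 + 33735)/(132818 + 38970) - 188306) + (-92312 + 30362)/(83289 + z) = ((68599 + 33735)/(132818 + 38970) - 188306) + (-92312 + 30362)/(83289 + 1/144591) = (102334/171788 - 188306) - 61950/12042839800/144591 = (102334*(1/171788) - 188306) - 61950*144591/12042839800 = (51167/85894 - 188306) - 179148249/240856796 = -16174304397/85894 - 179148249/240856796 = -1947853261174915809/10344076817812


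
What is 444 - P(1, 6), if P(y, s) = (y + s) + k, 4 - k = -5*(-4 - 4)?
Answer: 473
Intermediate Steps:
k = -36 (k = 4 - (-5)*(-4 - 4) = 4 - (-5)*(-8) = 4 - 1*40 = 4 - 40 = -36)
P(y, s) = -36 + s + y (P(y, s) = (y + s) - 36 = (s + y) - 36 = -36 + s + y)
444 - P(1, 6) = 444 - (-36 + 6 + 1) = 444 - 1*(-29) = 444 + 29 = 473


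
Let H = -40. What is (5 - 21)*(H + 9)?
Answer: 496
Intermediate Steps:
(5 - 21)*(H + 9) = (5 - 21)*(-40 + 9) = -16*(-31) = 496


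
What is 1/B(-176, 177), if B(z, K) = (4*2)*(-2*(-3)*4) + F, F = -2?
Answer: 1/190 ≈ 0.0052632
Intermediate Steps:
B(z, K) = 190 (B(z, K) = (4*2)*(-2*(-3)*4) - 2 = 8*(6*4) - 2 = 8*24 - 2 = 192 - 2 = 190)
1/B(-176, 177) = 1/190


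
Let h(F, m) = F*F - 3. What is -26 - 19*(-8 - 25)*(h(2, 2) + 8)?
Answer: 5617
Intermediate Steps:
h(F, m) = -3 + F² (h(F, m) = F² - 3 = -3 + F²)
-26 - 19*(-8 - 25)*(h(2, 2) + 8) = -26 - 19*(-8 - 25)*((-3 + 2²) + 8) = -26 - (-627)*((-3 + 4) + 8) = -26 - (-627)*(1 + 8) = -26 - (-627)*9 = -26 - 19*(-297) = -26 + 5643 = 5617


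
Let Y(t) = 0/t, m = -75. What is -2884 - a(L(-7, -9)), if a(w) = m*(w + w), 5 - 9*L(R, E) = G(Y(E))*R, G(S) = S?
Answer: -8402/3 ≈ -2800.7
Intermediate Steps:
Y(t) = 0
L(R, E) = 5/9 (L(R, E) = 5/9 - 0*R = 5/9 - ⅑*0 = 5/9 + 0 = 5/9)
a(w) = -150*w (a(w) = -75*(w + w) = -150*w)
-2884 - a(L(-7, -9)) = -2884 - (-150)*5/9 = -2884 - 1*(-250/3) = -2884 + 250/3 = -8402/3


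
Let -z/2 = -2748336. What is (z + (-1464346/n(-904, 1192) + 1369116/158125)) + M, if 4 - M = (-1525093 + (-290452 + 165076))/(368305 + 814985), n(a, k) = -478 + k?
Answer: 1439324203353396421/261950823750 ≈ 5.4946e+6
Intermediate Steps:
z = 5496672 (z = -2*(-2748336) = 5496672)
M = 6383629/1183290 (M = 4 - (-1525093 + (-290452 + 165076))/(368305 + 814985) = 4 - (-1525093 - 125376)/1183290 = 4 - (-1650469)/1183290 = 4 - 1*(-1650469/1183290) = 4 + 1650469/1183290 = 6383629/1183290 ≈ 5.3948)
(z + (-1464346/n(-904, 1192) + 1369116/158125)) + M = (5496672 + (-1464346/(-478 + 1192) + 1369116/158125)) + 6383629/1183290 = (5496672 + (-1464346/714 + 1369116*(1/158125))) + 6383629/1183290 = (5496672 + (-1464346*1/714 + 1369116/158125)) + 6383629/1183290 = (5496672 + (-43069/21 + 1369116/158125)) + 6383629/1183290 = (5496672 - 6781534189/3320625) + 6383629/1183290 = 18245604925811/3320625 + 6383629/1183290 = 1439324203353396421/261950823750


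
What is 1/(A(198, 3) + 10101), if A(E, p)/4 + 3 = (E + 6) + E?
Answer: 1/11697 ≈ 8.5492e-5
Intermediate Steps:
A(E, p) = 12 + 8*E (A(E, p) = -12 + 4*((E + 6) + E) = -12 + 4*((6 + E) + E) = -12 + 4*(6 + 2*E) = -12 + (24 + 8*E) = 12 + 8*E)
1/(A(198, 3) + 10101) = 1/((12 + 8*198) + 10101) = 1/((12 + 1584) + 10101) = 1/(1596 + 10101) = 1/11697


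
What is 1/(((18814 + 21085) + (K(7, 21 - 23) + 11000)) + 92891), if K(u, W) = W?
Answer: 1/143788 ≈ 6.9547e-6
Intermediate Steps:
1/(((18814 + 21085) + (K(7, 21 - 23) + 11000)) + 92891) = 1/(((18814 + 21085) + ((21 - 23) + 11000)) + 92891) = 1/((39899 + (-2 + 11000)) + 92891) = 1/((39899 + 10998) + 92891) = 1/(50897 + 92891) = 1/143788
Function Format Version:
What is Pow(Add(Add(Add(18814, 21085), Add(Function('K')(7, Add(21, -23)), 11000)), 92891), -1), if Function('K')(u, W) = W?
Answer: Rational(1, 143788) ≈ 6.9547e-6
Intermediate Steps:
Pow(Add(Add(Add(18814, 21085), Add(Function('K')(7, Add(21, -23)), 11000)), 92891), -1) = Pow(Add(Add(Add(18814, 21085), Add(Add(21, -23), 11000)), 92891), -1) = Pow(Add(Add(39899, Add(-2, 11000)), 92891), -1) = Pow(Add(Add(39899, 10998), 92891), -1) = Pow(Add(50897, 92891), -1) = Pow(143788, -1) = Rational(1, 143788)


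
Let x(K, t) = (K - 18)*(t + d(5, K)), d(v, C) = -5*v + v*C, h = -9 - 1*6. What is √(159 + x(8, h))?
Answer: √159 ≈ 12.610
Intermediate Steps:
h = -15 (h = -9 - 6 = -15)
d(v, C) = -5*v + C*v
x(K, t) = (-18 + K)*(-25 + t + 5*K) (x(K, t) = (K - 18)*(t + 5*(-5 + K)) = (-18 + K)*(t + (-25 + 5*K)) = (-18 + K)*(-25 + t + 5*K))
√(159 + x(8, h)) = √(159 + (450 - 115*8 - 18*(-15) + 5*8² + 8*(-15))) = √(159 + (450 - 920 + 270 + 5*64 - 120)) = √(159 + (450 - 920 + 270 + 320 - 120)) = √(159 + 0) = √159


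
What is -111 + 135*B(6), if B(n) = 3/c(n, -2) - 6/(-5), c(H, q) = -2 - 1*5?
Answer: -48/7 ≈ -6.8571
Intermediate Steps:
c(H, q) = -7 (c(H, q) = -2 - 5 = -7)
B(n) = 27/35 (B(n) = 3/(-7) - 6/(-5) = 3*(-1/7) - 6*(-1/5) = -3/7 + 6/5 = 27/35)
-111 + 135*B(6) = -111 + 135*(27/35) = -111 + 729/7 = -48/7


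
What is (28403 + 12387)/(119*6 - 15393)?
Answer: -40790/14679 ≈ -2.7788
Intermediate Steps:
(28403 + 12387)/(119*6 - 15393) = 40790/(714 - 15393) = 40790/(-14679) = 40790*(-1/14679) = -40790/14679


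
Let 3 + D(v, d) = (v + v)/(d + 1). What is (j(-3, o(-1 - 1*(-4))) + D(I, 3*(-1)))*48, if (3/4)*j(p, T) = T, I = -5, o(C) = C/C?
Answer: 160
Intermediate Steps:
o(C) = 1
j(p, T) = 4*T/3
D(v, d) = -3 + 2*v/(1 + d) (D(v, d) = -3 + (v + v)/(d + 1) = -3 + (2*v)/(1 + d) = -3 + 2*v/(1 + d))
(j(-3, o(-1 - 1*(-4))) + D(I, 3*(-1)))*48 = ((4/3)*1 + (-3 - 9*(-1) + 2*(-5))/(1 + 3*(-1)))*48 = (4/3 + (-3 - 3*(-3) - 10)/(1 - 3))*48 = (4/3 + (-3 + 9 - 10)/(-2))*48 = (4/3 - ½*(-4))*48 = (4/3 + 2)*48 = (10/3)*48 = 160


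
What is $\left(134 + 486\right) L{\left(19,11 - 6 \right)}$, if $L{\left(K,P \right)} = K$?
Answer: $11780$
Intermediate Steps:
$\left(134 + 486\right) L{\left(19,11 - 6 \right)} = \left(134 + 486\right) 19 = 620 \cdot 19 = 11780$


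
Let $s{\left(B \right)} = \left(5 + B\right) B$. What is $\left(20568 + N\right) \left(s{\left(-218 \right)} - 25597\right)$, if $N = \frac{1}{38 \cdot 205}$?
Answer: $\frac{3338602511477}{7790} \approx 4.2858 \cdot 10^{8}$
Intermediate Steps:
$N = \frac{1}{7790} \approx 0.00012837$
$s{\left(B \right)} = B \left(5 + B\right)$
$\left(20568 + N\right) \left(s{\left(-218 \right)} - 25597\right) = \left(20568 + \frac{1}{7790}\right) \left(- 218 \left(5 - 218\right) - 25597\right) = \frac{160224721 \left(\left(-218\right) \left(-213\right) - 25597\right)}{7790} = \frac{160224721 \left(46434 - 25597\right)}{7790} = \frac{160224721}{7790} \cdot 20837 = \frac{3338602511477}{7790}$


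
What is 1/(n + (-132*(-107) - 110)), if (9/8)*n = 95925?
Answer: 3/297842 ≈ 1.0072e-5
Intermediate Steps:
n = 255800/3 (n = (8/9)*95925 = 255800/3 ≈ 85267.)
1/(n + (-132*(-107) - 110)) = 1/(255800/3 + (-132*(-107) - 110)) = 1/(255800/3 + (14124 - 110)) = 1/(255800/3 + 14014) = 1/(297842/3) = 3/297842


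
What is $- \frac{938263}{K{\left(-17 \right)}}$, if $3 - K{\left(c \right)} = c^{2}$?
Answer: $\frac{938263}{286} \approx 3280.6$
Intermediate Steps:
$K{\left(c \right)} = 3 - c^{2}$
$- \frac{938263}{K{\left(-17 \right)}} = - \frac{938263}{3 - \left(-17\right)^{2}} = - \frac{938263}{3 - 289} = - \frac{938263}{-286} = \left(-938263\right) \left(- \frac{1}{286}\right) = \frac{938263}{286}$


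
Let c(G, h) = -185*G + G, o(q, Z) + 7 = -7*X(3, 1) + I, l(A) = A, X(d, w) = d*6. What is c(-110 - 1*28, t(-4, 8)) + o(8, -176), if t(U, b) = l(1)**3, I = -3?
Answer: 25256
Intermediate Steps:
X(d, w) = 6*d
o(q, Z) = -136 (o(q, Z) = -7 + (-42*3 - 3) = -7 + (-7*18 - 3) = -7 + (-126 - 3) = -7 - 129 = -136)
t(U, b) = 1 (t(U, b) = 1**3 = 1)
c(G, h) = -184*G
c(-110 - 1*28, t(-4, 8)) + o(8, -176) = -184*(-110 - 1*28) - 136 = -184*(-110 - 28) - 136 = -184*(-138) - 136 = 25392 - 136 = 25256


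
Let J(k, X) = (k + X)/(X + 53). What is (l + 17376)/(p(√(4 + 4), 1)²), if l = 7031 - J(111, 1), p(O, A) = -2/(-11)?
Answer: 79730893/108 ≈ 7.3825e+5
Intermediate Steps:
J(k, X) = (X + k)/(53 + X)
p(O, A) = 2/11 (p(O, A) = -2*(-1/11) = 2/11)
l = 189781/27 (l = 7031 - (1 + 111)/(53 + 1) = 7031 - 112/54 = 7031 - 1*56/27 = 7031 - 56/27 = 189781/27 ≈ 7028.9)
(l + 17376)/(p(√(4 + 4), 1)²) = (189781/27 + 17376)/((2/11)²) = 658933/(27*(4/121)) = (658933/27)*(121/4) = 79730893/108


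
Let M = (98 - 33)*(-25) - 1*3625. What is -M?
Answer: 5250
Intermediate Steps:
M = -5250 (M = 65*(-25) - 3625 = -1625 - 3625 = -5250)
-M = -1*(-5250) = 5250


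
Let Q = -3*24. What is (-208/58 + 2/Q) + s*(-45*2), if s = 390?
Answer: -36648173/1044 ≈ -35104.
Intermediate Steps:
Q = -72
(-208/58 + 2/Q) + s*(-45*2) = (-208/58 + 2/(-72)) + 390*(-45*2) = (-208*1/58 + 2*(-1/72)) + 390*(-90) = (-104/29 - 1/36) - 35100 = -3773/1044 - 35100 = -36648173/1044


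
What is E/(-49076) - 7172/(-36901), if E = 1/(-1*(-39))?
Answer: 13726912907/70627185564 ≈ 0.19436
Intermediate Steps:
E = 1/39 ≈ 0.025641
E/(-49076) - 7172/(-36901) = (1/39)/(-49076) - 7172/(-36901) = (1/39)*(-1/49076) - 7172*(-1/36901) = -1/1913964 + 7172/36901 = 13726912907/70627185564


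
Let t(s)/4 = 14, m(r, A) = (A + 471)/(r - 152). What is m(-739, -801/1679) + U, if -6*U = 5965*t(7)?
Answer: -27762494756/498663 ≈ -55674.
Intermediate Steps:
m(r, A) = (471 + A)/(-152 + r)
t(s) = 56 (t(s) = 4*14 = 56)
U = -167020/3 (U = -5965*56/6 = -⅙*334040 = -167020/3 ≈ -55673.)
m(-739, -801/1679) + U = (471 - 801/1679)/(-152 - 739) - 167020/3 = (471 - 801*1/1679)/(-891) - 167020/3 = -(471 - 801/1679)/891 - 167020/3 = -1/891*790008/1679 - 167020/3 = -263336/498663 - 167020/3 = -27762494756/498663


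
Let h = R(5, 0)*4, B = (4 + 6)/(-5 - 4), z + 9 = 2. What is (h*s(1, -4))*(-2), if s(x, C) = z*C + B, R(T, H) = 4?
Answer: -7744/9 ≈ -860.44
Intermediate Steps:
z = -7 (z = -9 + 2 = -7)
B = -10/9 (B = 10/(-9) = 10*(-⅑) = -10/9 ≈ -1.1111)
s(x, C) = -10/9 - 7*C (s(x, C) = -7*C - 10/9 = -10/9 - 7*C)
h = 16 (h = 4*4 = 16)
(h*s(1, -4))*(-2) = (16*(-10/9 - 7*(-4)))*(-2) = (16*(-10/9 + 28))*(-2) = (16*(242/9))*(-2) = (3872/9)*(-2) = -7744/9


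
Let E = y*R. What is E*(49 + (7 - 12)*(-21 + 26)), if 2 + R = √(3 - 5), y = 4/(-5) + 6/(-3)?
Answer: 672/5 - 336*I*√2/5 ≈ 134.4 - 95.035*I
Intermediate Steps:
y = -14/5 (y = 4*(-⅕) + 6*(-⅓) = -⅘ - 2 = -14/5 ≈ -2.8000)
R = -2 + I*√2 (R = -2 + √(3 - 5) = -2 + √(-2) = -2 + I*√2 ≈ -2.0 + 1.4142*I)
E = 28/5 - 14*I*√2/5 (E = -14*(-2 + I*√2)/5 = 28/5 - 14*I*√2/5 ≈ 5.6 - 3.9598*I)
E*(49 + (7 - 12)*(-21 + 26)) = (28/5 - 14*I*√2/5)*(49 + (7 - 12)*(-21 + 26)) = (28/5 - 14*I*√2/5)*(49 - 5*5) = (28/5 - 14*I*√2/5)*(49 - 25) = (28/5 - 14*I*√2/5)*24 = 672/5 - 336*I*√2/5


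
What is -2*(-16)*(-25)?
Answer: -800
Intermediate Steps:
-2*(-16)*(-25) = 32*(-25) = -800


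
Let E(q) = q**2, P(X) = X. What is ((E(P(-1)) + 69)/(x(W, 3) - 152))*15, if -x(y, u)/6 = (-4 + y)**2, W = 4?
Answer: -525/76 ≈ -6.9079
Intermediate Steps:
x(y, u) = -6*(-4 + y)**2
((E(P(-1)) + 69)/(x(W, 3) - 152))*15 = (((-1)**2 + 69)/(-6*(-4 + 4)**2 - 152))*15 = ((1 + 69)/(-6*0**2 - 152))*15 = (70/(-6*0 - 152))*15 = (70/(0 - 152))*15 = (70/(-152))*15 = (70*(-1/152))*15 = -35/76*15 = -525/76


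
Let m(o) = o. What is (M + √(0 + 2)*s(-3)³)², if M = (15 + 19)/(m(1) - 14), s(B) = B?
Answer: 247558/169 + 1836*√2/13 ≈ 1664.6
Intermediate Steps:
M = -34/13 (M = (15 + 19)/(1 - 14) = 34/(-13) = 34*(-1/13) = -34/13 ≈ -2.6154)
(M + √(0 + 2)*s(-3)³)² = (-34/13 + √(0 + 2)*(-3)³)² = (-34/13 + √2*(-27))² = (-34/13 - 27*√2)²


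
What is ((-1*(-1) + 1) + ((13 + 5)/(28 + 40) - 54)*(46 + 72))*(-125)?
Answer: 13469875/17 ≈ 7.9235e+5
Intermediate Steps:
((-1*(-1) + 1) + ((13 + 5)/(28 + 40) - 54)*(46 + 72))*(-125) = ((1 + 1) + (18/68 - 54)*118)*(-125) = (2 + (18*(1/68) - 54)*118)*(-125) = (2 + (9/34 - 54)*118)*(-125) = (2 - 1827/34*118)*(-125) = (2 - 107793/17)*(-125) = -107759/17*(-125) = 13469875/17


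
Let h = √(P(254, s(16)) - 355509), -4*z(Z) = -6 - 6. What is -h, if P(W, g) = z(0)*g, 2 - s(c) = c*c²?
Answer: -I*√367791 ≈ -606.46*I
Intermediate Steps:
z(Z) = 3 (z(Z) = -(-6 - 6)/4 = -¼*(-12) = 3)
s(c) = 2 - c³ (s(c) = 2 - c*c² = 2 - c³)
P(W, g) = 3*g
h = I*√367791 (h = √(3*(2 - 1*16³) - 355509) = √(3*(2 - 1*4096) - 355509) = √(3*(2 - 4096) - 355509) = √(3*(-4094) - 355509) = √(-12282 - 355509) = √(-367791) = I*√367791 ≈ 606.46*I)
-h = -I*√367791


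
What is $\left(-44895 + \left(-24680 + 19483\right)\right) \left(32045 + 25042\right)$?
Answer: $-2859602004$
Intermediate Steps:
$\left(-44895 + \left(-24680 + 19483\right)\right) \left(32045 + 25042\right) = \left(-44895 - 5197\right) 57087 = \left(-50092\right) 57087 = -2859602004$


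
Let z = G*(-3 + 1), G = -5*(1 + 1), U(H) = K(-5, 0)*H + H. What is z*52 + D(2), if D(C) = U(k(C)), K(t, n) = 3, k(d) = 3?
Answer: 1052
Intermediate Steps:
U(H) = 4*H (U(H) = 3*H + H = 4*H)
D(C) = 12 (D(C) = 4*3 = 12)
G = -10 (G = -5*2 = -10)
z = 20 (z = -10*(-3 + 1) = -10*(-2) = 20)
z*52 + D(2) = 20*52 + 12 = 1040 + 12 = 1052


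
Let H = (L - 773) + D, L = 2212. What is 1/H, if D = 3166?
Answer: 1/4605 ≈ 0.00021716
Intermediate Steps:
H = 4605 (H = (2212 - 773) + 3166 = 1439 + 3166 = 4605)
1/H = 1/4605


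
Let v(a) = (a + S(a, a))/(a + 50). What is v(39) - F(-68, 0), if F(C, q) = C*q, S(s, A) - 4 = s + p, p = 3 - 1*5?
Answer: 80/89 ≈ 0.89888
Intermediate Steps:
p = -2 (p = 3 - 5 = -2)
S(s, A) = 2 + s (S(s, A) = 4 + (s - 2) = 4 + (-2 + s) = 2 + s)
v(a) = (2 + 2*a)/(50 + a) (v(a) = (a + (2 + a))/(a + 50) = (2 + 2*a)/(50 + a))
v(39) - F(-68, 0) = 2*(1 + 39)/(50 + 39) - (-68)*0 = 2*40/89 - 1*0 = 2*(1/89)*40 + 0 = 80/89 + 0 = 80/89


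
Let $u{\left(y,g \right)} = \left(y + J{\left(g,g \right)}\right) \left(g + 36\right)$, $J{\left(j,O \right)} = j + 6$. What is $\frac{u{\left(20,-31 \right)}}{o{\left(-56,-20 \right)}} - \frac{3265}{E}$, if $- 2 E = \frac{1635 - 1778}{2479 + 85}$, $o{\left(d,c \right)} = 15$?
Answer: $- \frac{50229475}{429} \approx -1.1709 \cdot 10^{5}$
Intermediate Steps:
$E = \frac{143}{5128}$ ($E = - \frac{\left(1635 - 1778\right) \frac{1}{2479 + 85}}{2} = - \frac{\left(-143\right) \frac{1}{2564}}{2} = \left(- \frac{1}{2}\right) \left(- \frac{143}{2564}\right) = \frac{143}{5128} \approx 0.027886$)
$J{\left(j,O \right)} = 6 + j$
$u{\left(y,g \right)} = \left(36 + g\right) \left(6 + g + y\right)$ ($u{\left(y,g \right)} = \left(y + \left(6 + g\right)\right) \left(g + 36\right) = \left(6 + g + y\right) \left(36 + g\right) = \left(36 + g\right) \left(6 + g + y\right)$)
$\frac{u{\left(20,-31 \right)}}{o{\left(-56,-20 \right)}} - \frac{3265}{E} = \frac{216 + \left(-31\right)^{2} + 36 \cdot 20 + 42 \left(-31\right) - 620}{15} - \frac{3265}{\frac{143}{5128}} = \left(216 + 961 + 720 - 1302 - 620\right) \frac{1}{15} - \frac{16742920}{143} = \left(-25\right) \frac{1}{15} - \frac{16742920}{143} = - \frac{5}{3} - \frac{16742920}{143} = - \frac{50229475}{429}$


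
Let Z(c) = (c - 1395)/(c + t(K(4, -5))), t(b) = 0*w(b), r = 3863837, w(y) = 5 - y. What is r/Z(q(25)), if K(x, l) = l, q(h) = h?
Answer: -19319185/274 ≈ -70508.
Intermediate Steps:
t(b) = 0 (t(b) = 0*(5 - b) = 0)
Z(c) = (-1395 + c)/c (Z(c) = (c - 1395)/(c + 0) = (-1395 + c)/c)
r/Z(q(25)) = 3863837/(((-1395 + 25)/25)) = 3863837/(((1/25)*(-1370))) = 3863837/(-274/5) = 3863837*(-5/274) = -19319185/274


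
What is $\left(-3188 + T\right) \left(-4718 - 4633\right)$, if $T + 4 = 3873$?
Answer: $-6368031$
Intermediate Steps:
$T = 3869$ ($T = -4 + 3873 = 3869$)
$\left(-3188 + T\right) \left(-4718 - 4633\right) = \left(-3188 + 3869\right) \left(-4718 - 4633\right) = 681 \left(-9351\right) = -6368031$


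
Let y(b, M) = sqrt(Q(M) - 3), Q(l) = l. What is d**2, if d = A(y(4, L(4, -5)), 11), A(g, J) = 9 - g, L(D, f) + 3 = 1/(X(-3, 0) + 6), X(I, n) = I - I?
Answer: (54 - I*sqrt(210))**2/36 ≈ 75.167 - 43.474*I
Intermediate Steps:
X(I, n) = 0
L(D, f) = -17/6 (L(D, f) = -3 + 1/(0 + 6) = -3 + 1/6 = -17/6)
y(b, M) = sqrt(-3 + M) (y(b, M) = sqrt(M - 3) = sqrt(-3 + M))
d = 9 - I*sqrt(210)/6 (d = 9 - sqrt(-3 - 17/6) = 9 - sqrt(-35/6) = 9 - I*sqrt(210)/6 ≈ 9.0 - 2.4152*I)
d**2 = (9 - I*sqrt(210)/6)**2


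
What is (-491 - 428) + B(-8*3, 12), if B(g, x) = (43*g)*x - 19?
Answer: -13322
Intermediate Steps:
B(g, x) = -19 + 43*g*x (B(g, x) = 43*g*x - 19 = -19 + 43*g*x)
(-491 - 428) + B(-8*3, 12) = (-491 - 428) + (-19 + 43*(-8*3)*12) = -919 + (-19 + 43*(-24)*12) = -919 + (-19 - 12384) = -919 - 12403 = -13322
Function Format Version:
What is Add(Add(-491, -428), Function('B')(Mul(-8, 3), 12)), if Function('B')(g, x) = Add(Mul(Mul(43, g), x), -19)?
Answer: -13322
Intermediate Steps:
Function('B')(g, x) = Add(-19, Mul(43, g, x)) (Function('B')(g, x) = Add(Mul(43, g, x), -19) = Add(-19, Mul(43, g, x)))
Add(Add(-491, -428), Function('B')(Mul(-8, 3), 12)) = Add(Add(-491, -428), Add(-19, Mul(43, Mul(-8, 3), 12))) = Add(-919, Add(-19, Mul(43, -24, 12))) = Add(-919, Add(-19, -12384)) = Add(-919, -12403) = -13322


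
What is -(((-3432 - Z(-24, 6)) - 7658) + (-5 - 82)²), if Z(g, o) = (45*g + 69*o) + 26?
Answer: 2881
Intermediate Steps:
Z(g, o) = 26 + 45*g + 69*o
-(((-3432 - Z(-24, 6)) - 7658) + (-5 - 82)²) = -(((-3432 - (26 + 45*(-24) + 69*6)) - 7658) + (-5 - 82)²) = -(((-3432 - (26 - 1080 + 414)) - 7658) + (-87)²) = -(((-3432 - 1*(-640)) - 7658) + 7569) = -(((-3432 + 640) - 7658) + 7569) = -((-2792 - 7658) + 7569) = -(-10450 + 7569) = -1*(-2881) = 2881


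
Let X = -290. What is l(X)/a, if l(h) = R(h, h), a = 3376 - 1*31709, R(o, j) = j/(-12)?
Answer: -5/5862 ≈ -0.00085295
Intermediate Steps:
R(o, j) = -j/12 (R(o, j) = j*(-1/12) = -j/12)
a = -28333 (a = 3376 - 31709 = -28333)
l(h) = -h/12
l(X)/a = -1/12*(-290)/(-28333) = (145/6)*(-1/28333) = -5/5862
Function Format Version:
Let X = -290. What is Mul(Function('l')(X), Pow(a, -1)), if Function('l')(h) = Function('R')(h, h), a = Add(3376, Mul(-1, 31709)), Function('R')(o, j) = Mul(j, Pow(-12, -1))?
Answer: Rational(-5, 5862) ≈ -0.00085295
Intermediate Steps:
Function('R')(o, j) = Mul(Rational(-1, 12), j) (Function('R')(o, j) = Mul(j, Rational(-1, 12)) = Mul(Rational(-1, 12), j))
a = -28333 (a = Add(3376, -31709) = -28333)
Function('l')(h) = Mul(Rational(-1, 12), h)
Mul(Function('l')(X), Pow(a, -1)) = Mul(Mul(Rational(-1, 12), -290), Pow(-28333, -1)) = Mul(Rational(145, 6), Rational(-1, 28333)) = Rational(-5, 5862)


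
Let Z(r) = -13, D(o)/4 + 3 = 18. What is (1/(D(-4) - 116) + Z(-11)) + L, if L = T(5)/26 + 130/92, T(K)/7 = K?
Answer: -171771/16744 ≈ -10.259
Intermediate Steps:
T(K) = 7*K
D(o) = 60 (D(o) = -12 + 4*18 = -12 + 72 = 60)
L = 825/299 (L = (7*5)/26 + 130/92 = 35*(1/26) + 130*(1/92) = 35/26 + 65/46 = 825/299 ≈ 2.7592)
(1/(D(-4) - 116) + Z(-11)) + L = (1/(60 - 116) - 13) + 825/299 = (1/(-56) - 13) + 825/299 = (-1/56 - 13) + 825/299 = -729/56 + 825/299 = -171771/16744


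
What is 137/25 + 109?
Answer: 2862/25 ≈ 114.48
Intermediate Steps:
137/25 + 109 = 2862/25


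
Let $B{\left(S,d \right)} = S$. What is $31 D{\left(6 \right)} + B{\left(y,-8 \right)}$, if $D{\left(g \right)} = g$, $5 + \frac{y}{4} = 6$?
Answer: $190$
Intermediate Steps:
$y = 4$ ($y = -20 + 4 \cdot 6 = -20 + 24 = 4$)
$31 D{\left(6 \right)} + B{\left(y,-8 \right)} = 31 \cdot 6 + 4 = 186 + 4 = 190$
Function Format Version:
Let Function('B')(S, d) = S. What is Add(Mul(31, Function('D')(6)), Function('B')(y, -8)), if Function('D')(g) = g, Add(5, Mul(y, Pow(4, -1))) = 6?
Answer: 190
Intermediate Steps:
y = 4 (y = Add(-20, Mul(4, 6)) = Add(-20, 24) = 4)
Add(Mul(31, Function('D')(6)), Function('B')(y, -8)) = Add(Mul(31, 6), 4) = Add(186, 4) = 190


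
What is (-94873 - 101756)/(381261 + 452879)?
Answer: -196629/834140 ≈ -0.23573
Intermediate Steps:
(-94873 - 101756)/(381261 + 452879) = -196629/834140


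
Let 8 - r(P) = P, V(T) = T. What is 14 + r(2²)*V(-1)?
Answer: 10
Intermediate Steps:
r(P) = 8 - P
14 + r(2²)*V(-1) = 14 + (8 - 1*2²)*(-1) = 14 + (8 - 1*4)*(-1) = 14 + (8 - 4)*(-1) = 14 + 4*(-1) = 14 - 4 = 10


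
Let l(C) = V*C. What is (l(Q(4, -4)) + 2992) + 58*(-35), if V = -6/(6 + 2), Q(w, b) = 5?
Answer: 3833/4 ≈ 958.25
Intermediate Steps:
V = -¾ (V = -6/8 = -6*⅛ = -¾ ≈ -0.75000)
l(C) = -3*C/4
(l(Q(4, -4)) + 2992) + 58*(-35) = (-¾*5 + 2992) + 58*(-35) = (-15/4 + 2992) - 2030 = 11953/4 - 2030 = 3833/4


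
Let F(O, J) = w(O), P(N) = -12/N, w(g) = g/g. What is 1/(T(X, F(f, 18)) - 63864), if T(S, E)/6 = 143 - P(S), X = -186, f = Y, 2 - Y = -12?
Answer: -31/1953198 ≈ -1.5871e-5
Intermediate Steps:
Y = 14 (Y = 2 - 1*(-12) = 2 + 12 = 14)
w(g) = 1
f = 14
F(O, J) = 1
T(S, E) = 858 + 72/S (T(S, E) = 6*(143 - (-12)/S) = 6*(143 + 12/S) = 858 + 72/S)
1/(T(X, F(f, 18)) - 63864) = 1/((858 + 72/(-186)) - 63864) = 1/((858 + 72*(-1/186)) - 63864) = 1/((858 - 12/31) - 63864) = 1/(26586/31 - 63864) = 1/(-1953198/31) = -31/1953198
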